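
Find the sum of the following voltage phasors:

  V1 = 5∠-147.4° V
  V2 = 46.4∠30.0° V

Step 1 — Convert each phasor to rectangular form:
  V1 = 5·(cos(-147.4°) + j·sin(-147.4°)) = -4.212 - j2.694 V
  V2 = 46.4·(cos(30.0°) + j·sin(30.0°)) = 40.18 + j23.2 V
Step 2 — Sum components: V_total = 35.97 + j20.51 V.
Step 3 — Convert to polar: |V_total| = 41.41 V, ∠V_total = 29.7°.

V_total = 41.41∠29.7° V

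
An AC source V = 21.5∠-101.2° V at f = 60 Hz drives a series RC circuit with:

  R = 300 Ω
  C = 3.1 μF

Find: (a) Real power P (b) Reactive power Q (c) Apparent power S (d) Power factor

Step 1 — Angular frequency: ω = 2π·f = 2π·60 = 377 rad/s.
Step 2 — Component impedances:
  R: Z = R = 300 Ω
  C: Z = 1/(jωC) = -j/(ω·C) = 0 - j855.7 Ω
Step 3 — Series combination: Z_total = R + C = 300 - j855.7 Ω = 906.7∠-70.7° Ω.
Step 4 — Source phasor: V = 21.5∠-101.2° V = -4.176 - j21.09 V.
Step 5 — Current: I = V / Z = 0.02043 - j0.01204 A = 0.02371∠-30.5° A.
Step 6 — Complex power: S = V·I* = 0.1687 - j0.4811 VA.
Step 7 — Real power: P = Re(S) = 0.1687 W.
Step 8 — Reactive power: Q = Im(S) = -0.4811 VAR.
Step 9 — Apparent power: |S| = 0.5098 VA.
Step 10 — Power factor: PF = P/|S| = 0.3309 (leading).

(a) P = 0.1687 W  (b) Q = -0.4811 VAR  (c) S = 0.5098 VA  (d) PF = 0.3309 (leading)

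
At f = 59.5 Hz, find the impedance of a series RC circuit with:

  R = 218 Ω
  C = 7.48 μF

Step 1 — Angular frequency: ω = 2π·f = 2π·59.5 = 373.8 rad/s.
Step 2 — Component impedances:
  R: Z = R = 218 Ω
  C: Z = 1/(jωC) = -j/(ω·C) = 0 - j357.6 Ω
Step 3 — Series combination: Z_total = R + C = 218 - j357.6 Ω = 418.8∠-58.6° Ω.

Z = 218 - j357.6 Ω = 418.8∠-58.6° Ω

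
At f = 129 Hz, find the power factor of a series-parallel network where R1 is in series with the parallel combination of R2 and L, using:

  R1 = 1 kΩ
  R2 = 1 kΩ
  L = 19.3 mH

Step 1 — Angular frequency: ω = 2π·f = 2π·129 = 810.5 rad/s.
Step 2 — Component impedances:
  R1: Z = R = 1000 Ω
  R2: Z = R = 1000 Ω
  L: Z = jωL = j·810.5·0.0193 = 0 + j15.64 Ω
Step 3 — Parallel branch: R2 || L = 1/(1/R2 + 1/L) = 0.2447 + j15.64 Ω.
Step 4 — Series with R1: Z_total = R1 + (R2 || L) = 1000 + j15.64 Ω = 1000∠0.9° Ω.
Step 5 — Power factor: PF = cos(φ) = Re(Z)/|Z| = 1000.24/1000.37 = 0.9999.
Step 6 — Type: Im(Z) = 15.64 ⇒ lagging (phase φ = 0.9°).

PF = 0.9999 (lagging, φ = 0.9°)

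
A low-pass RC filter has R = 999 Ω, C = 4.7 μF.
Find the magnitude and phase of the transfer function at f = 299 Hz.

Step 1 — Angular frequency: ω = 2π·299 = 1879 rad/s.
Step 2 — Transfer function: H(jω) = 1/(1 + jωRC).
Step 3 — Denominator: 1 + jωRC = 1 + j·1879·999·4.7e-06 = 1 + j8.821.
Step 4 — H = 0.01269 - j0.1119.
Step 5 — Magnitude: |H| = 0.1126 (-19.0 dB); phase: φ = -83.5°.

|H| = 0.1126 (-19.0 dB), φ = -83.5°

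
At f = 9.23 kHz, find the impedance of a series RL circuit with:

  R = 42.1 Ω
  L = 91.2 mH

Step 1 — Angular frequency: ω = 2π·f = 2π·9230 = 5.799e+04 rad/s.
Step 2 — Component impedances:
  R: Z = R = 42.1 Ω
  L: Z = jωL = j·5.799e+04·0.0912 = 0 + j5289 Ω
Step 3 — Series combination: Z_total = R + L = 42.1 + j5289 Ω = 5289∠89.5° Ω.

Z = 42.1 + j5289 Ω = 5289∠89.5° Ω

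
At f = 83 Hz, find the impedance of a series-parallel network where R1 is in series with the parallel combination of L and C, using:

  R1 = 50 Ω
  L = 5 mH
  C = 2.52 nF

Step 1 — Angular frequency: ω = 2π·f = 2π·83 = 521.5 rad/s.
Step 2 — Component impedances:
  R1: Z = R = 50 Ω
  L: Z = jωL = j·521.5·0.005 = 0 + j2.608 Ω
  C: Z = 1/(jωC) = -j/(ω·C) = 0 - j7.609e+05 Ω
Step 3 — Parallel branch: L || C = 1/(1/L + 1/C) = 0 + j2.608 Ω.
Step 4 — Series with R1: Z_total = R1 + (L || C) = 50 + j2.608 Ω = 50.07∠3.0° Ω.

Z = 50 + j2.608 Ω = 50.07∠3.0° Ω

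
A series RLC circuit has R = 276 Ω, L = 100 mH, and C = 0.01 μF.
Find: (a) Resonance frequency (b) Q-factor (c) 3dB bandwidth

Step 1 — Resonance: ω₀ = 1/√(LC) = 1/√(0.1·1e-08) = 3.162e+04 rad/s.
Step 2 — f₀ = ω₀/(2π) = 5033 Hz.
Step 3 — Series Q: Q = ω₀L/R = 3.162e+04·0.1/276 = 11.46.
Step 4 — Bandwidth: Δω = ω₀/Q = 2760 rad/s; BW = Δω/(2π) = 439.3 Hz.

(a) f₀ = 5033 Hz  (b) Q = 11.46  (c) BW = 439.3 Hz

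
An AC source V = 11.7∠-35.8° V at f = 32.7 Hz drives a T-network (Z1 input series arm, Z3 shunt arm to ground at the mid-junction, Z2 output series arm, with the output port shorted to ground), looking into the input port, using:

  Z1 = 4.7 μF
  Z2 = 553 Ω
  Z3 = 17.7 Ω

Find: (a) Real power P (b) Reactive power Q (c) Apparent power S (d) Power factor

Step 1 — Angular frequency: ω = 2π·f = 2π·32.7 = 205.5 rad/s.
Step 2 — Component impedances:
  Z1: Z = 1/(jωC) = -j/(ω·C) = 0 - j1036 Ω
  Z2: Z = R = 553 Ω
  Z3: Z = R = 17.7 Ω
Step 3 — With the output port shorted to ground, the output series arm Z2 runs from the junction to ground; the shunt arm Z3 also runs from the junction to ground. They appear in parallel: Z3 || Z2 = 17.15 Ω.
Step 4 — Series with input arm Z1: Z_in = Z1 + (Z3 || Z2) = 17.15 - j1036 Ω = 1036∠-89.1° Ω.
Step 5 — Source phasor: V = 11.7∠-35.8° V = 9.489 - j6.844 V.
Step 6 — Current: I = V / Z = 0.006759 + j0.009052 A = 0.0113∠53.3° A.
Step 7 — Complex power: S = V·I* = 0.002189 - j0.1322 VA.
Step 8 — Real power: P = Re(S) = 0.002189 W.
Step 9 — Reactive power: Q = Im(S) = -0.1322 VAR.
Step 10 — Apparent power: |S| = 0.1322 VA.
Step 11 — Power factor: PF = P/|S| = 0.01656 (leading).

(a) P = 0.002189 W  (b) Q = -0.1322 VAR  (c) S = 0.1322 VA  (d) PF = 0.01656 (leading)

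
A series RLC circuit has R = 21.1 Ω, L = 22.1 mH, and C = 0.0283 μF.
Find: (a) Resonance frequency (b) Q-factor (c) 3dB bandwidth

Step 1 — Resonance: ω₀ = 1/√(LC) = 1/√(0.0221·2.83e-08) = 3.999e+04 rad/s.
Step 2 — f₀ = ω₀/(2π) = 6364 Hz.
Step 3 — Series Q: Q = ω₀L/R = 3.999e+04·0.0221/21.1 = 41.88.
Step 4 — Bandwidth: Δω = ω₀/Q = 954.8 rad/s; BW = Δω/(2π) = 152 Hz.

(a) f₀ = 6364 Hz  (b) Q = 41.88  (c) BW = 152 Hz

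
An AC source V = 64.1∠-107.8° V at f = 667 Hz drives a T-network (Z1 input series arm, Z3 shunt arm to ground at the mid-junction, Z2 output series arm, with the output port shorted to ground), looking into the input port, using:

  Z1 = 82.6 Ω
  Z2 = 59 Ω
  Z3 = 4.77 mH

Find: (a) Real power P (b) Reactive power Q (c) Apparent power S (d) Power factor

Step 1 — Angular frequency: ω = 2π·f = 2π·667 = 4191 rad/s.
Step 2 — Component impedances:
  Z1: Z = R = 82.6 Ω
  Z2: Z = R = 59 Ω
  Z3: Z = jωL = j·4191·0.00477 = 0 + j19.99 Ω
Step 3 — With the output port shorted to ground, the output series arm Z2 runs from the junction to ground; the shunt arm Z3 also runs from the junction to ground. They appear in parallel: Z3 || Z2 = 6.076 + j17.93 Ω.
Step 4 — Series with input arm Z1: Z_in = Z1 + (Z3 || Z2) = 88.68 + j17.93 Ω = 90.47∠11.4° Ω.
Step 5 — Source phasor: V = 64.1∠-107.8° V = -19.6 - j61.03 V.
Step 6 — Current: I = V / Z = -0.346 - j0.6183 A = 0.7085∠-119.2° A.
Step 7 — Complex power: S = V·I* = 44.51 + j9.002 VA.
Step 8 — Real power: P = Re(S) = 44.51 W.
Step 9 — Reactive power: Q = Im(S) = 9.002 VAR.
Step 10 — Apparent power: |S| = 45.42 VA.
Step 11 — Power factor: PF = P/|S| = 0.9802 (lagging).

(a) P = 44.51 W  (b) Q = 9.002 VAR  (c) S = 45.42 VA  (d) PF = 0.9802 (lagging)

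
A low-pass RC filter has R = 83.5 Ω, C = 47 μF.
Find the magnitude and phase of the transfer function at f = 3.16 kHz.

Step 1 — Angular frequency: ω = 2π·3160 = 1.985e+04 rad/s.
Step 2 — Transfer function: H(jω) = 1/(1 + jωRC).
Step 3 — Denominator: 1 + jωRC = 1 + j·1.985e+04·83.5·4.7e-05 = 1 + j77.92.
Step 4 — H = 0.0001647 - j0.01283.
Step 5 — Magnitude: |H| = 0.01283 (-37.8 dB); phase: φ = -89.3°.

|H| = 0.01283 (-37.8 dB), φ = -89.3°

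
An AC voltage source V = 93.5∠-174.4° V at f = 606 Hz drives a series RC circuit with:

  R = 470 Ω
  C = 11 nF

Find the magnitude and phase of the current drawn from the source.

Step 1 — Angular frequency: ω = 2π·f = 2π·606 = 3808 rad/s.
Step 2 — Component impedances:
  R: Z = R = 470 Ω
  C: Z = 1/(jωC) = -j/(ω·C) = 0 - j2.388e+04 Ω
Step 3 — Series combination: Z_total = R + C = 470 - j2.388e+04 Ω = 2.388e+04∠-88.9° Ω.
Step 4 — Source phasor: V = 93.5∠-174.4° V = -93.05 - j9.124 V.
Step 5 — Ohm's law: I = V / Z_total = (-93.05 - j9.124) / (470 - j2.388e+04) = 0.0003053 - j0.003903 A.
Step 6 — Convert to polar: |I| = 0.003915 A, ∠I = -85.5°.

I = 0.003915∠-85.5° A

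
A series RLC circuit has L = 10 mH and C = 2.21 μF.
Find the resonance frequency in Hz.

Step 1 — Resonance condition Im(Z)=0 gives ω₀ = 1/√(LC).
Step 2 — ω₀ = 1/√(0.01·2.21e-06) = 6727 rad/s.
Step 3 — f₀ = ω₀/(2π) = 1071 Hz.

f₀ = 1071 Hz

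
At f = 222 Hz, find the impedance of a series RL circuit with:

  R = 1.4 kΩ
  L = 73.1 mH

Step 1 — Angular frequency: ω = 2π·f = 2π·222 = 1395 rad/s.
Step 2 — Component impedances:
  R: Z = R = 1400 Ω
  L: Z = jωL = j·1395·0.0731 = 0 + j102 Ω
Step 3 — Series combination: Z_total = R + L = 1400 + j102 Ω = 1404∠4.2° Ω.

Z = 1400 + j102 Ω = 1404∠4.2° Ω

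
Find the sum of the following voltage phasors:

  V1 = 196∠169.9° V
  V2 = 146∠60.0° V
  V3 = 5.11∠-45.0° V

Step 1 — Convert each phasor to rectangular form:
  V1 = 196·(cos(169.9°) + j·sin(169.9°)) = -193 + j34.37 V
  V2 = 146·(cos(60.0°) + j·sin(60.0°)) = 73 + j126.4 V
  V3 = 5.11·(cos(-45.0°) + j·sin(-45.0°)) = 3.613 - j3.613 V
Step 2 — Sum components: V_total = -116.3 + j157.2 V.
Step 3 — Convert to polar: |V_total| = 195.6 V, ∠V_total = 126.5°.

V_total = 195.6∠126.5° V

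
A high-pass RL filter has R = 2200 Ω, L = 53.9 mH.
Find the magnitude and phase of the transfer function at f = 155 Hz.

Step 1 — Angular frequency: ω = 2π·155 = 973.9 rad/s.
Step 2 — Transfer function: H(jω) = jωL/(R + jωL).
Step 3 — Numerator jωL = j·52.49; denominator R + jωL = 2200 + j52.49.
Step 4 — H = 0.000569 + j0.02385.
Step 5 — Magnitude: |H| = 0.02385 (-32.4 dB); phase: φ = 88.6°.

|H| = 0.02385 (-32.4 dB), φ = 88.6°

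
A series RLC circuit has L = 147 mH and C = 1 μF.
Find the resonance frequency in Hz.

Step 1 — Resonance condition Im(Z)=0 gives ω₀ = 1/√(LC).
Step 2 — ω₀ = 1/√(0.147·1e-06) = 2608 rad/s.
Step 3 — f₀ = ω₀/(2π) = 415.1 Hz.

f₀ = 415.1 Hz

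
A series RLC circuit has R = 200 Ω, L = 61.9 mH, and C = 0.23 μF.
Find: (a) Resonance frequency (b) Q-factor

Step 1 — Resonance condition Im(Z)=0 gives ω₀ = 1/√(LC).
Step 2 — ω₀ = 1/√(0.0619·2.3e-07) = 8381 rad/s.
Step 3 — f₀ = ω₀/(2π) = 1334 Hz.
Step 4 — Series Q: Q = ω₀L/R = 8381·0.0619/200 = 2.594.

(a) f₀ = 1334 Hz  (b) Q = 2.594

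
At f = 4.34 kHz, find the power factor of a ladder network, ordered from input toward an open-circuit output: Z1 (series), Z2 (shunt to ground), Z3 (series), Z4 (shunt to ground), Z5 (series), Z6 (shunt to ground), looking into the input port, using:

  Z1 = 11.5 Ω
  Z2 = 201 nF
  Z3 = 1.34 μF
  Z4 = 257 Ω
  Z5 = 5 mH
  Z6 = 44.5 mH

Step 1 — Angular frequency: ω = 2π·f = 2π·4340 = 2.727e+04 rad/s.
Step 2 — Component impedances:
  Z1: Z = R = 11.5 Ω
  Z2: Z = 1/(jωC) = -j/(ω·C) = 0 - j182.4 Ω
  Z3: Z = 1/(jωC) = -j/(ω·C) = 0 - j27.37 Ω
  Z4: Z = R = 257 Ω
  Z5: Z = jωL = j·2.727e+04·0.005 = 0 + j136.3 Ω
  Z6: Z = jωL = j·2.727e+04·0.0445 = 0 + j1213 Ω
Step 3 — Ladder network (open output): work backward from the far end, alternating series and parallel combinations. Z_in = 105.4 - j120.9 Ω = 160.4∠-48.9° Ω.
Step 4 — Power factor: PF = cos(φ) = Re(Z)/|Z| = 105.37/160.38 = 0.657.
Step 5 — Type: Im(Z) = -120.9 ⇒ leading (phase φ = -48.9°).

PF = 0.657 (leading, φ = -48.9°)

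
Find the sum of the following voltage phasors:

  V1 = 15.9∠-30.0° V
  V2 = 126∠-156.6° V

Step 1 — Convert each phasor to rectangular form:
  V1 = 15.9·(cos(-30.0°) + j·sin(-30.0°)) = 13.77 - j7.95 V
  V2 = 126·(cos(-156.6°) + j·sin(-156.6°)) = -115.6 - j50.04 V
Step 2 — Sum components: V_total = -101.9 - j57.99 V.
Step 3 — Convert to polar: |V_total| = 117.2 V, ∠V_total = -150.3°.

V_total = 117.2∠-150.3° V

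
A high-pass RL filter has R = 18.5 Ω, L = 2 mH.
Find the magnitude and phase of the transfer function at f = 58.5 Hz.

Step 1 — Angular frequency: ω = 2π·58.5 = 367.6 rad/s.
Step 2 — Transfer function: H(jω) = jωL/(R + jωL).
Step 3 — Numerator jωL = j·0.7351; denominator R + jωL = 18.5 + j0.7351.
Step 4 — H = 0.001577 + j0.03967.
Step 5 — Magnitude: |H| = 0.03971 (-28.0 dB); phase: φ = 87.7°.

|H| = 0.03971 (-28.0 dB), φ = 87.7°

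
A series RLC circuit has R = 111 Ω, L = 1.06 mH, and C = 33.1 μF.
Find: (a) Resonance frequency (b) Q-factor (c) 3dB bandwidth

Step 1 — Resonance: ω₀ = 1/√(LC) = 1/√(0.00106·3.31e-05) = 5339 rad/s.
Step 2 — f₀ = ω₀/(2π) = 849.7 Hz.
Step 3 — Series Q: Q = ω₀L/R = 5339·0.00106/111 = 0.05098.
Step 4 — Bandwidth: Δω = ω₀/Q = 1.047e+05 rad/s; BW = Δω/(2π) = 1.667e+04 Hz.

(a) f₀ = 849.7 Hz  (b) Q = 0.05098  (c) BW = 1.667e+04 Hz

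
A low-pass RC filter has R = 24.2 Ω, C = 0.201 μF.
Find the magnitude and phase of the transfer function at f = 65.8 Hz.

Step 1 — Angular frequency: ω = 2π·65.8 = 413.4 rad/s.
Step 2 — Transfer function: H(jω) = 1/(1 + jωRC).
Step 3 — Denominator: 1 + jωRC = 1 + j·413.4·24.2·2.01e-07 = 1 + j0.002011.
Step 4 — H = 1 - j0.002011.
Step 5 — Magnitude: |H| = 1 (-0.0 dB); phase: φ = -0.1°.

|H| = 1 (-0.0 dB), φ = -0.1°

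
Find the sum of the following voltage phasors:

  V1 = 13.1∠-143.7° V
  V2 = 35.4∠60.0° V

Step 1 — Convert each phasor to rectangular form:
  V1 = 13.1·(cos(-143.7°) + j·sin(-143.7°)) = -10.56 - j7.755 V
  V2 = 35.4·(cos(60.0°) + j·sin(60.0°)) = 17.7 + j30.66 V
Step 2 — Sum components: V_total = 7.142 + j22.9 V.
Step 3 — Convert to polar: |V_total| = 23.99 V, ∠V_total = 72.7°.

V_total = 23.99∠72.7° V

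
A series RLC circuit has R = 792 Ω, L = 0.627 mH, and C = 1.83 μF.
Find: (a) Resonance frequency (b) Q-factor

Step 1 — Resonance condition Im(Z)=0 gives ω₀ = 1/√(LC).
Step 2 — ω₀ = 1/√(0.000627·1.83e-06) = 2.952e+04 rad/s.
Step 3 — f₀ = ω₀/(2π) = 4699 Hz.
Step 4 — Series Q: Q = ω₀L/R = 2.952e+04·0.000627/792 = 0.02337.

(a) f₀ = 4699 Hz  (b) Q = 0.02337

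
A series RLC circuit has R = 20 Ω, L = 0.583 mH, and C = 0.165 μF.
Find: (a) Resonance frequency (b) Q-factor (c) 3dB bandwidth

Step 1 — Resonance condition Im(Z)=0 gives ω₀ = 1/√(LC).
Step 2 — ω₀ = 1/√(0.000583·1.65e-07) = 1.02e+05 rad/s.
Step 3 — f₀ = ω₀/(2π) = 1.623e+04 Hz.
Step 4 — Series Q: Q = ω₀L/R = 1.02e+05·0.000583/20 = 2.972.
Step 5 — 3dB bandwidth: Δω = ω₀/Q = 3.431e+04 rad/s; BW = Δω/(2π) = 5460 Hz.

(a) f₀ = 1.623e+04 Hz  (b) Q = 2.972  (c) BW = 5460 Hz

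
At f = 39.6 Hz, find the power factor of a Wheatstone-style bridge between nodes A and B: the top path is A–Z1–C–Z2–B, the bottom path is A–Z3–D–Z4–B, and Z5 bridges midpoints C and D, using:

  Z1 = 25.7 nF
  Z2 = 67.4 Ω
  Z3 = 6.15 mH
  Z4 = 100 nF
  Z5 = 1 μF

Step 1 — Angular frequency: ω = 2π·f = 2π·39.6 = 248.8 rad/s.
Step 2 — Component impedances:
  Z1: Z = 1/(jωC) = -j/(ω·C) = 0 - j1.564e+05 Ω
  Z2: Z = R = 67.4 Ω
  Z3: Z = jωL = j·248.8·0.00615 = 0 + j1.53 Ω
  Z4: Z = 1/(jωC) = -j/(ω·C) = 0 - j4.019e+04 Ω
  Z5: Z = 1/(jωC) = -j/(ω·C) = 0 - j4019 Ω
Step 3 — Bridge requires nodal analysis (the Z5 bridge couples midpoints C and D, so the two paths cannot be reduced to a simple series/parallel combination). Setting node B to ground and injecting 1 A at node A, the 3-node admittance system at A, C, D solves to V_A = Z_AB = 55.96 - j3569 Ω = 3569∠-89.1° Ω.
Step 4 — Power factor: PF = cos(φ) = Re(Z)/|Z| = 55.96/3569 = 0.01568.
Step 5 — Type: Im(Z) = -3569 ⇒ leading (phase φ = -89.1°).

PF = 0.01568 (leading, φ = -89.1°)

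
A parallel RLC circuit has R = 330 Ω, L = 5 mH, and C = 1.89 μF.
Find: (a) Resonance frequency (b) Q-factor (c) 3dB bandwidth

Step 1 — Resonance: ω₀ = 1/√(LC) = 1/√(0.005·1.89e-06) = 1.029e+04 rad/s.
Step 2 — f₀ = ω₀/(2π) = 1637 Hz.
Step 3 — Parallel Q: Q = R/(ω₀L) = 330/(1.029e+04·0.005) = 6.416.
Step 4 — Bandwidth: Δω = ω₀/Q = 1603 rad/s; BW = Δω/(2π) = 255.2 Hz.

(a) f₀ = 1637 Hz  (b) Q = 6.416  (c) BW = 255.2 Hz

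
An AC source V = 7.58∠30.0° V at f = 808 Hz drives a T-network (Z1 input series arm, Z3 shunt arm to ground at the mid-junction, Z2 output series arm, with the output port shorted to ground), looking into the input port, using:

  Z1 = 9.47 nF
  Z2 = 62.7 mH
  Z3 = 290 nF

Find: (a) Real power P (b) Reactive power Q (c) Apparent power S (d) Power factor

Step 1 — Angular frequency: ω = 2π·f = 2π·808 = 5077 rad/s.
Step 2 — Component impedances:
  Z1: Z = 1/(jωC) = -j/(ω·C) = 0 - j2.08e+04 Ω
  Z2: Z = jωL = j·5077·0.0627 = 0 + j318.3 Ω
  Z3: Z = 1/(jωC) = -j/(ω·C) = 0 - j679.2 Ω
Step 3 — With the output port shorted to ground, the output series arm Z2 runs from the junction to ground; the shunt arm Z3 also runs from the junction to ground. They appear in parallel: Z3 || Z2 = 0 + j599.1 Ω.
Step 4 — Series with input arm Z1: Z_in = Z1 + (Z3 || Z2) = 0 - j2.02e+04 Ω = 2.02e+04∠-90.0° Ω.
Step 5 — Source phasor: V = 7.58∠30.0° V = 6.564 + j3.79 V.
Step 6 — Current: I = V / Z = -0.0001876 + j0.000325 A = 0.0003752∠120.0° A.
Step 7 — Complex power: S = V·I* = 0 - j0.002844 VA.
Step 8 — Real power: P = Re(S) = 0 W.
Step 9 — Reactive power: Q = Im(S) = -0.002844 VAR.
Step 10 — Apparent power: |S| = 0.002844 VA.
Step 11 — Power factor: PF = P/|S| = 0 (leading).

(a) P = 0 W  (b) Q = -0.002844 VAR  (c) S = 0.002844 VA  (d) PF = 0 (leading)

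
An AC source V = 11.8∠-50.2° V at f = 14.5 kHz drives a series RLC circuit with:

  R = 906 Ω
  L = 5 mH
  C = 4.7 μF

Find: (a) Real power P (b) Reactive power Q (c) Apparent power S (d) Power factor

Step 1 — Angular frequency: ω = 2π·f = 2π·1.45e+04 = 9.111e+04 rad/s.
Step 2 — Component impedances:
  R: Z = R = 906 Ω
  L: Z = jωL = j·9.111e+04·0.005 = 0 + j455.5 Ω
  C: Z = 1/(jωC) = -j/(ω·C) = 0 - j2.335 Ω
Step 3 — Series combination: Z_total = R + L + C = 906 + j453.2 Ω = 1013∠26.6° Ω.
Step 4 — Source phasor: V = 11.8∠-50.2° V = 7.553 - j9.066 V.
Step 5 — Current: I = V / Z = 0.002665 - j0.01134 A = 0.01165∠-76.8° A.
Step 6 — Complex power: S = V·I* = 0.1229 + j0.06149 VA.
Step 7 — Real power: P = Re(S) = 0.1229 W.
Step 8 — Reactive power: Q = Im(S) = 0.06149 VAR.
Step 9 — Apparent power: |S| = 0.1374 VA.
Step 10 — Power factor: PF = P/|S| = 0.8943 (lagging).

(a) P = 0.1229 W  (b) Q = 0.06149 VAR  (c) S = 0.1374 VA  (d) PF = 0.8943 (lagging)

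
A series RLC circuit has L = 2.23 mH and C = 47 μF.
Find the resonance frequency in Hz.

Step 1 — Resonance condition Im(Z)=0 gives ω₀ = 1/√(LC).
Step 2 — ω₀ = 1/√(0.00223·4.7e-05) = 3089 rad/s.
Step 3 — f₀ = ω₀/(2π) = 491.6 Hz.

f₀ = 491.6 Hz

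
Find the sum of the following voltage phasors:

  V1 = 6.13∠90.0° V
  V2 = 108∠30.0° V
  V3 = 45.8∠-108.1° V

Step 1 — Convert each phasor to rectangular form:
  V1 = 6.13·(cos(90.0°) + j·sin(90.0°)) = 0 + j6.13 V
  V2 = 108·(cos(30.0°) + j·sin(30.0°)) = 93.53 + j54 V
  V3 = 45.8·(cos(-108.1°) + j·sin(-108.1°)) = -14.23 - j43.53 V
Step 2 — Sum components: V_total = 79.3 + j16.6 V.
Step 3 — Convert to polar: |V_total| = 81.02 V, ∠V_total = 11.8°.

V_total = 81.02∠11.8° V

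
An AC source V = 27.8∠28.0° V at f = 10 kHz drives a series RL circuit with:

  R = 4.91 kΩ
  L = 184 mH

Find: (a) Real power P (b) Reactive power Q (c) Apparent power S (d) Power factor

Step 1 — Angular frequency: ω = 2π·f = 2π·1e+04 = 6.283e+04 rad/s.
Step 2 — Component impedances:
  R: Z = R = 4910 Ω
  L: Z = jωL = j·6.283e+04·0.184 = 0 + j1.156e+04 Ω
Step 3 — Series combination: Z_total = R + L = 4910 + j1.156e+04 Ω = 1.256e+04∠67.0° Ω.
Step 4 — Source phasor: V = 27.8∠28.0° V = 24.55 + j13.05 V.
Step 5 — Current: I = V / Z = 0.00172 - j0.001393 A = 0.002213∠-39.0° A.
Step 6 — Complex power: S = V·I* = 0.02405 + j0.05663 VA.
Step 7 — Real power: P = Re(S) = 0.02405 W.
Step 8 — Reactive power: Q = Im(S) = 0.05663 VAR.
Step 9 — Apparent power: |S| = 0.06153 VA.
Step 10 — Power factor: PF = P/|S| = 0.3909 (lagging).

(a) P = 0.02405 W  (b) Q = 0.05663 VAR  (c) S = 0.06153 VA  (d) PF = 0.3909 (lagging)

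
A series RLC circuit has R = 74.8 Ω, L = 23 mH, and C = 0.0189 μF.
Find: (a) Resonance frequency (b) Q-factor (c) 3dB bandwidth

Step 1 — Resonance condition Im(Z)=0 gives ω₀ = 1/√(LC).
Step 2 — ω₀ = 1/√(0.023·1.89e-08) = 4.796e+04 rad/s.
Step 3 — f₀ = ω₀/(2π) = 7634 Hz.
Step 4 — Series Q: Q = ω₀L/R = 4.796e+04·0.023/74.8 = 14.75.
Step 5 — 3dB bandwidth: Δω = ω₀/Q = 3252 rad/s; BW = Δω/(2π) = 517.6 Hz.

(a) f₀ = 7634 Hz  (b) Q = 14.75  (c) BW = 517.6 Hz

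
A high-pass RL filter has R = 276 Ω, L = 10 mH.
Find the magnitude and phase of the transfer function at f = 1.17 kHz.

Step 1 — Angular frequency: ω = 2π·1170 = 7351 rad/s.
Step 2 — Transfer function: H(jω) = jωL/(R + jωL).
Step 3 — Numerator jωL = j·73.51; denominator R + jωL = 276 + j73.51.
Step 4 — H = 0.06624 + j0.2487.
Step 5 — Magnitude: |H| = 0.2574 (-11.8 dB); phase: φ = 75.1°.

|H| = 0.2574 (-11.8 dB), φ = 75.1°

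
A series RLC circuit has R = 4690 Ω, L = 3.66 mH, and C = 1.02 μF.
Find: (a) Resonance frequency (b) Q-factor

Step 1 — Resonance condition Im(Z)=0 gives ω₀ = 1/√(LC).
Step 2 — ω₀ = 1/√(0.00366·1.02e-06) = 1.637e+04 rad/s.
Step 3 — f₀ = ω₀/(2π) = 2605 Hz.
Step 4 — Series Q: Q = ω₀L/R = 1.637e+04·0.00366/4690 = 0.01277.

(a) f₀ = 2605 Hz  (b) Q = 0.01277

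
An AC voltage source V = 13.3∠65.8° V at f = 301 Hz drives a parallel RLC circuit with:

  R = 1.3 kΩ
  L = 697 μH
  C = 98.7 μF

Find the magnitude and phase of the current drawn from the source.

Step 1 — Angular frequency: ω = 2π·f = 2π·301 = 1891 rad/s.
Step 2 — Component impedances:
  R: Z = R = 1300 Ω
  L: Z = jωL = j·1891·0.000697 = 0 + j1.318 Ω
  C: Z = 1/(jωC) = -j/(ω·C) = 0 - j5.357 Ω
Step 3 — Parallel combination: 1/Z_total = 1/R + 1/L + 1/C; Z_total = 0.002351 + j1.748 Ω = 1.748∠89.9° Ω.
Step 4 — Source phasor: V = 13.3∠65.8° V = 5.452 + j12.13 V.
Step 5 — Ohm's law: I = V / Z_total = (5.452 + j12.13) / (0.002351 + j1.748) = 6.943 - j3.109 A.
Step 6 — Convert to polar: |I| = 7.607 A, ∠I = -24.1°.

I = 7.607∠-24.1° A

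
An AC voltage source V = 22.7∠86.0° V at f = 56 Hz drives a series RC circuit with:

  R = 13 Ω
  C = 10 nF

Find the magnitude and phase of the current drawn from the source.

Step 1 — Angular frequency: ω = 2π·f = 2π·56 = 351.9 rad/s.
Step 2 — Component impedances:
  R: Z = R = 13 Ω
  C: Z = 1/(jωC) = -j/(ω·C) = 0 - j2.842e+05 Ω
Step 3 — Series combination: Z_total = R + C = 13 - j2.842e+05 Ω = 2.842e+05∠-90.0° Ω.
Step 4 — Source phasor: V = 22.7∠86.0° V = 1.583 + j22.64 V.
Step 5 — Ohm's law: I = V / Z_total = (1.583 + j22.64) / (13 - j2.842e+05) = -7.968e-05 + j5.575e-06 A.
Step 6 — Convert to polar: |I| = 7.987e-05 A, ∠I = 176.0°.

I = 7.987e-05∠176.0° A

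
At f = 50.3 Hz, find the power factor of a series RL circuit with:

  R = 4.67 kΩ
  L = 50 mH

Step 1 — Angular frequency: ω = 2π·f = 2π·50.3 = 316 rad/s.
Step 2 — Component impedances:
  R: Z = R = 4670 Ω
  L: Z = jωL = j·316·0.05 = 0 + j15.8 Ω
Step 3 — Series combination: Z_total = R + L = 4670 + j15.8 Ω = 4670∠0.2° Ω.
Step 4 — Power factor: PF = cos(φ) = Re(Z)/|Z| = 4670/4670 = 1.
Step 5 — Type: Im(Z) = 15.8 ⇒ lagging (phase φ = 0.2°).

PF = 1 (lagging, φ = 0.2°)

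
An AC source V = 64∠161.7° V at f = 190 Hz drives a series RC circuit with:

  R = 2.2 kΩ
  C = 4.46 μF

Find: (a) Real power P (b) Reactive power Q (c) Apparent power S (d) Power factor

Step 1 — Angular frequency: ω = 2π·f = 2π·190 = 1194 rad/s.
Step 2 — Component impedances:
  R: Z = R = 2200 Ω
  C: Z = 1/(jωC) = -j/(ω·C) = 0 - j187.8 Ω
Step 3 — Series combination: Z_total = R + C = 2200 - j187.8 Ω = 2208∠-4.9° Ω.
Step 4 — Source phasor: V = 64∠161.7° V = -60.76 + j20.1 V.
Step 5 — Current: I = V / Z = -0.02819 + j0.006727 A = 0.02899∠166.6° A.
Step 6 — Complex power: S = V·I* = 1.848 - j0.1578 VA.
Step 7 — Real power: P = Re(S) = 1.848 W.
Step 8 — Reactive power: Q = Im(S) = -0.1578 VAR.
Step 9 — Apparent power: |S| = 1.855 VA.
Step 10 — Power factor: PF = P/|S| = 0.9964 (leading).

(a) P = 1.848 W  (b) Q = -0.1578 VAR  (c) S = 1.855 VA  (d) PF = 0.9964 (leading)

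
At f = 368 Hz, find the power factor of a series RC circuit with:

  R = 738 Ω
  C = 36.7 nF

Step 1 — Angular frequency: ω = 2π·f = 2π·368 = 2312 rad/s.
Step 2 — Component impedances:
  R: Z = R = 738 Ω
  C: Z = 1/(jωC) = -j/(ω·C) = 0 - j1.178e+04 Ω
Step 3 — Series combination: Z_total = R + C = 738 - j1.178e+04 Ω = 1.181e+04∠-86.4° Ω.
Step 4 — Power factor: PF = cos(φ) = Re(Z)/|Z| = 738/11807.5 = 0.0625.
Step 5 — Type: Im(Z) = -1.178e+04 ⇒ leading (phase φ = -86.4°).

PF = 0.0625 (leading, φ = -86.4°)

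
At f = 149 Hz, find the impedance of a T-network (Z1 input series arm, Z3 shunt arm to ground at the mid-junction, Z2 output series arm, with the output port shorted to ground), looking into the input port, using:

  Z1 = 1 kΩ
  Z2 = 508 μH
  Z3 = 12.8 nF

Step 1 — Angular frequency: ω = 2π·f = 2π·149 = 936.2 rad/s.
Step 2 — Component impedances:
  Z1: Z = R = 1000 Ω
  Z2: Z = jωL = j·936.2·0.000508 = 0 + j0.4756 Ω
  Z3: Z = 1/(jωC) = -j/(ω·C) = 0 - j8.345e+04 Ω
Step 3 — With the output port shorted to ground, the output series arm Z2 runs from the junction to ground; the shunt arm Z3 also runs from the junction to ground. They appear in parallel: Z3 || Z2 = 0 + j0.4756 Ω.
Step 4 — Series with input arm Z1: Z_in = Z1 + (Z3 || Z2) = 1000 + j0.4756 Ω = 1000∠0.0° Ω.

Z = 1000 + j0.4756 Ω = 1000∠0.0° Ω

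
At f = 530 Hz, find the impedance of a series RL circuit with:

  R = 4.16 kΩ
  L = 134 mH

Step 1 — Angular frequency: ω = 2π·f = 2π·530 = 3330 rad/s.
Step 2 — Component impedances:
  R: Z = R = 4160 Ω
  L: Z = jωL = j·3330·0.134 = 0 + j446.2 Ω
Step 3 — Series combination: Z_total = R + L = 4160 + j446.2 Ω = 4184∠6.1° Ω.

Z = 4160 + j446.2 Ω = 4184∠6.1° Ω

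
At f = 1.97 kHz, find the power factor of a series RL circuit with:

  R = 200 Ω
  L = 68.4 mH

Step 1 — Angular frequency: ω = 2π·f = 2π·1970 = 1.238e+04 rad/s.
Step 2 — Component impedances:
  R: Z = R = 200 Ω
  L: Z = jωL = j·1.238e+04·0.0684 = 0 + j846.6 Ω
Step 3 — Series combination: Z_total = R + L = 200 + j846.6 Ω = 869.9∠76.7° Ω.
Step 4 — Power factor: PF = cos(φ) = Re(Z)/|Z| = 200/869.9 = 0.2299.
Step 5 — Type: Im(Z) = 846.6 ⇒ lagging (phase φ = 76.7°).

PF = 0.2299 (lagging, φ = 76.7°)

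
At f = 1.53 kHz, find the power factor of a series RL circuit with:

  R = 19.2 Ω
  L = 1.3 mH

Step 1 — Angular frequency: ω = 2π·f = 2π·1530 = 9613 rad/s.
Step 2 — Component impedances:
  R: Z = R = 19.2 Ω
  L: Z = jωL = j·9613·0.0013 = 0 + j12.5 Ω
Step 3 — Series combination: Z_total = R + L = 19.2 + j12.5 Ω = 22.91∠33.1° Ω.
Step 4 — Power factor: PF = cos(φ) = Re(Z)/|Z| = 19.2/22.91 = 0.8381.
Step 5 — Type: Im(Z) = 12.5 ⇒ lagging (phase φ = 33.1°).

PF = 0.8381 (lagging, φ = 33.1°)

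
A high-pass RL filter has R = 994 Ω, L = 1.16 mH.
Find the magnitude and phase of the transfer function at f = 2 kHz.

Step 1 — Angular frequency: ω = 2π·2000 = 1.257e+04 rad/s.
Step 2 — Transfer function: H(jω) = jωL/(R + jωL).
Step 3 — Numerator jωL = j·14.58; denominator R + jωL = 994 + j14.58.
Step 4 — H = 0.000215 + j0.01466.
Step 5 — Magnitude: |H| = 0.01466 (-36.7 dB); phase: φ = 89.2°.

|H| = 0.01466 (-36.7 dB), φ = 89.2°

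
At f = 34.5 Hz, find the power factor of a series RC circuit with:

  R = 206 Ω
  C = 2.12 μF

Step 1 — Angular frequency: ω = 2π·f = 2π·34.5 = 216.8 rad/s.
Step 2 — Component impedances:
  R: Z = R = 206 Ω
  C: Z = 1/(jωC) = -j/(ω·C) = 0 - j2176 Ω
Step 3 — Series combination: Z_total = R + C = 206 - j2176 Ω = 2186∠-84.6° Ω.
Step 4 — Power factor: PF = cos(φ) = Re(Z)/|Z| = 206/2185.76 = 0.09425.
Step 5 — Type: Im(Z) = -2176 ⇒ leading (phase φ = -84.6°).

PF = 0.09425 (leading, φ = -84.6°)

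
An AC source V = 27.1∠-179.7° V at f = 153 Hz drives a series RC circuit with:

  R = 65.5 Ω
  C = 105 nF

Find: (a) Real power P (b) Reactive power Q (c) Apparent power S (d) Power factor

Step 1 — Angular frequency: ω = 2π·f = 2π·153 = 961.3 rad/s.
Step 2 — Component impedances:
  R: Z = R = 65.5 Ω
  C: Z = 1/(jωC) = -j/(ω·C) = 0 - j9907 Ω
Step 3 — Series combination: Z_total = R + C = 65.5 - j9907 Ω = 9907∠-89.6° Ω.
Step 4 — Source phasor: V = 27.1∠-179.7° V = -27.1 - j0.1419 V.
Step 5 — Current: I = V / Z = -3.762e-06 - j0.002735 A = 0.002735∠-90.1° A.
Step 6 — Complex power: S = V·I* = 0.0004901 - j0.07413 VA.
Step 7 — Real power: P = Re(S) = 0.0004901 W.
Step 8 — Reactive power: Q = Im(S) = -0.07413 VAR.
Step 9 — Apparent power: |S| = 0.07413 VA.
Step 10 — Power factor: PF = P/|S| = 0.006611 (leading).

(a) P = 0.0004901 W  (b) Q = -0.07413 VAR  (c) S = 0.07413 VA  (d) PF = 0.006611 (leading)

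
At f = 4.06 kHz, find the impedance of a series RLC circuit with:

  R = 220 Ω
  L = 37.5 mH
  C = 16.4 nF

Step 1 — Angular frequency: ω = 2π·f = 2π·4060 = 2.551e+04 rad/s.
Step 2 — Component impedances:
  R: Z = R = 220 Ω
  L: Z = jωL = j·2.551e+04·0.0375 = 0 + j956.6 Ω
  C: Z = 1/(jωC) = -j/(ω·C) = 0 - j2390 Ω
Step 3 — Series combination: Z_total = R + L + C = 220 - j1434 Ω = 1450∠-81.3° Ω.

Z = 220 - j1434 Ω = 1450∠-81.3° Ω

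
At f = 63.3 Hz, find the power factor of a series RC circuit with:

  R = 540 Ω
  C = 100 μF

Step 1 — Angular frequency: ω = 2π·f = 2π·63.3 = 397.7 rad/s.
Step 2 — Component impedances:
  R: Z = R = 540 Ω
  C: Z = 1/(jωC) = -j/(ω·C) = 0 - j25.14 Ω
Step 3 — Series combination: Z_total = R + C = 540 - j25.14 Ω = 540.6∠-2.7° Ω.
Step 4 — Power factor: PF = cos(φ) = Re(Z)/|Z| = 540/540.6 = 0.9989.
Step 5 — Type: Im(Z) = -25.14 ⇒ leading (phase φ = -2.7°).

PF = 0.9989 (leading, φ = -2.7°)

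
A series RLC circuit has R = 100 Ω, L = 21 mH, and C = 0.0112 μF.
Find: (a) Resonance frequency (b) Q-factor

Step 1 — Resonance condition Im(Z)=0 gives ω₀ = 1/√(LC).
Step 2 — ω₀ = 1/√(0.021·1.12e-08) = 6.521e+04 rad/s.
Step 3 — f₀ = ω₀/(2π) = 1.038e+04 Hz.
Step 4 — Series Q: Q = ω₀L/R = 6.521e+04·0.021/100 = 13.69.

(a) f₀ = 1.038e+04 Hz  (b) Q = 13.69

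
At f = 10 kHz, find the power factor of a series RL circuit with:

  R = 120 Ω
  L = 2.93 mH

Step 1 — Angular frequency: ω = 2π·f = 2π·1e+04 = 6.283e+04 rad/s.
Step 2 — Component impedances:
  R: Z = R = 120 Ω
  L: Z = jωL = j·6.283e+04·0.00293 = 0 + j184.1 Ω
Step 3 — Series combination: Z_total = R + L = 120 + j184.1 Ω = 219.8∠56.9° Ω.
Step 4 — Power factor: PF = cos(φ) = Re(Z)/|Z| = 120/219.75 = 0.5461.
Step 5 — Type: Im(Z) = 184.1 ⇒ lagging (phase φ = 56.9°).

PF = 0.5461 (lagging, φ = 56.9°)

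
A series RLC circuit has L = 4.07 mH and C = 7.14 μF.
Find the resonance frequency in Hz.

Step 1 — Resonance condition Im(Z)=0 gives ω₀ = 1/√(LC).
Step 2 — ω₀ = 1/√(0.00407·7.14e-06) = 5866 rad/s.
Step 3 — f₀ = ω₀/(2π) = 933.6 Hz.

f₀ = 933.6 Hz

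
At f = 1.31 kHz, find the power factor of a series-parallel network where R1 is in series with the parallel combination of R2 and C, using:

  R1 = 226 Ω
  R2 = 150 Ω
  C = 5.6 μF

Step 1 — Angular frequency: ω = 2π·f = 2π·1310 = 8231 rad/s.
Step 2 — Component impedances:
  R1: Z = R = 226 Ω
  R2: Z = R = 150 Ω
  C: Z = 1/(jωC) = -j/(ω·C) = 0 - j21.7 Ω
Step 3 — Parallel branch: R2 || C = 1/(1/R2 + 1/C) = 3.074 - j21.25 Ω.
Step 4 — Series with R1: Z_total = R1 + (R2 || C) = 229.1 - j21.25 Ω = 230.1∠-5.3° Ω.
Step 5 — Power factor: PF = cos(φ) = Re(Z)/|Z| = 229.1/230.1 = 0.9957.
Step 6 — Type: Im(Z) = -21.25 ⇒ leading (phase φ = -5.3°).

PF = 0.9957 (leading, φ = -5.3°)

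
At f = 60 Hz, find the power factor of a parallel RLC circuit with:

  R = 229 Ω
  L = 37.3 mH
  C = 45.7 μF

Step 1 — Angular frequency: ω = 2π·f = 2π·60 = 377 rad/s.
Step 2 — Component impedances:
  R: Z = R = 229 Ω
  L: Z = jωL = j·377·0.0373 = 0 + j14.06 Ω
  C: Z = 1/(jωC) = -j/(ω·C) = 0 - j58.04 Ω
Step 3 — Parallel combination: 1/Z_total = 1/R + 1/L + 1/C; Z_total = 1.494 + j18.44 Ω = 18.5∠85.4° Ω.
Step 4 — Power factor: PF = cos(φ) = Re(Z)/|Z| = 1.494/18.497 = 0.08077.
Step 5 — Type: Im(Z) = 18.44 ⇒ lagging (phase φ = 85.4°).

PF = 0.08077 (lagging, φ = 85.4°)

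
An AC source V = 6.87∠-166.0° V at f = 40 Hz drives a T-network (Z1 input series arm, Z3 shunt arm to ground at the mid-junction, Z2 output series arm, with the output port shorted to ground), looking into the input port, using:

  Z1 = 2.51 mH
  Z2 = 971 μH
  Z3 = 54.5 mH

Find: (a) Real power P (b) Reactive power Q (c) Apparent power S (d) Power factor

Step 1 — Angular frequency: ω = 2π·f = 2π·40 = 251.3 rad/s.
Step 2 — Component impedances:
  Z1: Z = jωL = j·251.3·0.00251 = 0 + j0.6308 Ω
  Z2: Z = jωL = j·251.3·0.000971 = 0 + j0.244 Ω
  Z3: Z = jωL = j·251.3·0.0545 = 0 + j13.7 Ω
Step 3 — With the output port shorted to ground, the output series arm Z2 runs from the junction to ground; the shunt arm Z3 also runs from the junction to ground. They appear in parallel: Z3 || Z2 = 0 + j0.2398 Ω.
Step 4 — Series with input arm Z1: Z_in = Z1 + (Z3 || Z2) = 0 + j0.8706 Ω = 0.8706∠90.0° Ω.
Step 5 — Source phasor: V = 6.87∠-166.0° V = -6.666 - j1.662 V.
Step 6 — Current: I = V / Z = -1.909 + j7.657 A = 7.891∠104.0° A.
Step 7 — Complex power: S = V·I* = 0 + j54.21 VA.
Step 8 — Real power: P = Re(S) = 0 W.
Step 9 — Reactive power: Q = Im(S) = 54.21 VAR.
Step 10 — Apparent power: |S| = 54.21 VA.
Step 11 — Power factor: PF = P/|S| = 0 (lagging).

(a) P = 0 W  (b) Q = 54.21 VAR  (c) S = 54.21 VA  (d) PF = 0 (lagging)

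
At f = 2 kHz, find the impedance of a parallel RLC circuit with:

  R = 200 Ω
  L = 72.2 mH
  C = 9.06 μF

Step 1 — Angular frequency: ω = 2π·f = 2π·2000 = 1.257e+04 rad/s.
Step 2 — Component impedances:
  R: Z = R = 200 Ω
  L: Z = jωL = j·1.257e+04·0.0722 = 0 + j907.3 Ω
  C: Z = 1/(jωC) = -j/(ω·C) = 0 - j8.783 Ω
Step 3 — Parallel combination: 1/Z_total = 1/R + 1/L + 1/C; Z_total = 0.3925 - j8.852 Ω = 8.861∠-87.5° Ω.

Z = 0.3925 - j8.852 Ω = 8.861∠-87.5° Ω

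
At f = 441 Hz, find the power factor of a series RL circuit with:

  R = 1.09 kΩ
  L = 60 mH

Step 1 — Angular frequency: ω = 2π·f = 2π·441 = 2771 rad/s.
Step 2 — Component impedances:
  R: Z = R = 1090 Ω
  L: Z = jωL = j·2771·0.06 = 0 + j166.3 Ω
Step 3 — Series combination: Z_total = R + L = 1090 + j166.3 Ω = 1103∠8.7° Ω.
Step 4 — Power factor: PF = cos(φ) = Re(Z)/|Z| = 1090/1102.6 = 0.9886.
Step 5 — Type: Im(Z) = 166.3 ⇒ lagging (phase φ = 8.7°).

PF = 0.9886 (lagging, φ = 8.7°)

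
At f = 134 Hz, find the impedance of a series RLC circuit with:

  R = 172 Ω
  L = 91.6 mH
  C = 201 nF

Step 1 — Angular frequency: ω = 2π·f = 2π·134 = 841.9 rad/s.
Step 2 — Component impedances:
  R: Z = R = 172 Ω
  L: Z = jωL = j·841.9·0.0916 = 0 + j77.12 Ω
  C: Z = 1/(jωC) = -j/(ω·C) = 0 - j5909 Ω
Step 3 — Series combination: Z_total = R + L + C = 172 - j5832 Ω = 5834∠-88.3° Ω.

Z = 172 - j5832 Ω = 5834∠-88.3° Ω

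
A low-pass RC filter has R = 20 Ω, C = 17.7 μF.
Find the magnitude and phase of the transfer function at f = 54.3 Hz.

Step 1 — Angular frequency: ω = 2π·54.3 = 341.2 rad/s.
Step 2 — Transfer function: H(jω) = 1/(1 + jωRC).
Step 3 — Denominator: 1 + jωRC = 1 + j·341.2·20·1.77e-05 = 1 + j0.1208.
Step 4 — H = 0.9856 - j0.119.
Step 5 — Magnitude: |H| = 0.9928 (-0.1 dB); phase: φ = -6.9°.

|H| = 0.9928 (-0.1 dB), φ = -6.9°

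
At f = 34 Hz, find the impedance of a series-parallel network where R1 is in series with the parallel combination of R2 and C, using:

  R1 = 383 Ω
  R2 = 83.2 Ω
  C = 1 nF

Step 1 — Angular frequency: ω = 2π·f = 2π·34 = 213.6 rad/s.
Step 2 — Component impedances:
  R1: Z = R = 383 Ω
  R2: Z = R = 83.2 Ω
  C: Z = 1/(jωC) = -j/(ω·C) = 0 - j4.681e+06 Ω
Step 3 — Parallel branch: R2 || C = 1/(1/R2 + 1/C) = 83.2 - j0.001479 Ω.
Step 4 — Series with R1: Z_total = R1 + (R2 || C) = 466.2 - j0.001479 Ω = 466.2∠-0.0° Ω.

Z = 466.2 - j0.001479 Ω = 466.2∠-0.0° Ω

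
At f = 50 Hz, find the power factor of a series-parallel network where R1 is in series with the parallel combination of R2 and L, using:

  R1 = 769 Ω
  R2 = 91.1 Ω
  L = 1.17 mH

Step 1 — Angular frequency: ω = 2π·f = 2π·50 = 314.2 rad/s.
Step 2 — Component impedances:
  R1: Z = R = 769 Ω
  R2: Z = R = 91.1 Ω
  L: Z = jωL = j·314.2·0.00117 = 0 + j0.3676 Ω
Step 3 — Parallel branch: R2 || L = 1/(1/R2 + 1/L) = 0.001483 + j0.3676 Ω.
Step 4 — Series with R1: Z_total = R1 + (R2 || L) = 769 + j0.3676 Ω = 769∠0.0° Ω.
Step 5 — Power factor: PF = cos(φ) = Re(Z)/|Z| = 769/769 = 1.
Step 6 — Type: Im(Z) = 0.3676 ⇒ lagging (phase φ = 0.0°).

PF = 1 (lagging, φ = 0.0°)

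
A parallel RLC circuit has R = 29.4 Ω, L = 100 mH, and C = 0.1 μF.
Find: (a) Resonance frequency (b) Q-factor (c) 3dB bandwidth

Step 1 — Resonance: ω₀ = 1/√(LC) = 1/√(0.1·1e-07) = 1e+04 rad/s.
Step 2 — f₀ = ω₀/(2π) = 1592 Hz.
Step 3 — Parallel Q: Q = R/(ω₀L) = 29.4/(1e+04·0.1) = 0.0294.
Step 4 — Bandwidth: Δω = ω₀/Q = 3.401e+05 rad/s; BW = Δω/(2π) = 5.413e+04 Hz.

(a) f₀ = 1592 Hz  (b) Q = 0.0294  (c) BW = 5.413e+04 Hz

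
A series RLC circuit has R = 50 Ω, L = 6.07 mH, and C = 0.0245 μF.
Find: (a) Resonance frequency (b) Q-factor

Step 1 — Resonance condition Im(Z)=0 gives ω₀ = 1/√(LC).
Step 2 — ω₀ = 1/√(0.00607·2.45e-08) = 8.2e+04 rad/s.
Step 3 — f₀ = ω₀/(2π) = 1.305e+04 Hz.
Step 4 — Series Q: Q = ω₀L/R = 8.2e+04·0.00607/50 = 9.955.

(a) f₀ = 1.305e+04 Hz  (b) Q = 9.955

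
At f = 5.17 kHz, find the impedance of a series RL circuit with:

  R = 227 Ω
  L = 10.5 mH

Step 1 — Angular frequency: ω = 2π·f = 2π·5170 = 3.248e+04 rad/s.
Step 2 — Component impedances:
  R: Z = R = 227 Ω
  L: Z = jωL = j·3.248e+04·0.0105 = 0 + j341.1 Ω
Step 3 — Series combination: Z_total = R + L = 227 + j341.1 Ω = 409.7∠56.4° Ω.

Z = 227 + j341.1 Ω = 409.7∠56.4° Ω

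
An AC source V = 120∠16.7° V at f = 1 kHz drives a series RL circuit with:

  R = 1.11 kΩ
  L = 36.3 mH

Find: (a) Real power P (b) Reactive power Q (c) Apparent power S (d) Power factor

Step 1 — Angular frequency: ω = 2π·f = 2π·1000 = 6283 rad/s.
Step 2 — Component impedances:
  R: Z = R = 1110 Ω
  L: Z = jωL = j·6283·0.0363 = 0 + j228.1 Ω
Step 3 — Series combination: Z_total = R + L = 1110 + j228.1 Ω = 1133∠11.6° Ω.
Step 4 — Source phasor: V = 120∠16.7° V = 114.9 + j34.48 V.
Step 5 — Current: I = V / Z = 0.1055 + j0.009393 A = 0.1059∠5.1° A.
Step 6 — Complex power: S = V·I* = 12.45 + j2.558 VA.
Step 7 — Real power: P = Re(S) = 12.45 W.
Step 8 — Reactive power: Q = Im(S) = 2.558 VAR.
Step 9 — Apparent power: |S| = 12.71 VA.
Step 10 — Power factor: PF = P/|S| = 0.9795 (lagging).

(a) P = 12.45 W  (b) Q = 2.558 VAR  (c) S = 12.71 VA  (d) PF = 0.9795 (lagging)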